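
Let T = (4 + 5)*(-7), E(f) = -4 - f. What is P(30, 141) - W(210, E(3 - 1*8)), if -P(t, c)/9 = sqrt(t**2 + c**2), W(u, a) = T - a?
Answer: 64 - 27*sqrt(2309) ≈ -1233.4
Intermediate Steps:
T = -63 (T = 9*(-7) = -63)
W(u, a) = -63 - a
P(t, c) = -9*sqrt(c**2 + t**2) (P(t, c) = -9*sqrt(t**2 + c**2) = -9*sqrt(c**2 + t**2))
P(30, 141) - W(210, E(3 - 1*8)) = -9*sqrt(141**2 + 30**2) - (-63 - (-4 - (3 - 1*8))) = -9*sqrt(19881 + 900) - (-63 - (-4 - (3 - 8))) = -27*sqrt(2309) - (-63 - (-4 - 1*(-5))) = -27*sqrt(2309) - (-63 - (-4 + 5)) = -27*sqrt(2309) - (-63 - 1*1) = -27*sqrt(2309) - (-63 - 1) = -27*sqrt(2309) - 1*(-64) = -27*sqrt(2309) + 64 = 64 - 27*sqrt(2309)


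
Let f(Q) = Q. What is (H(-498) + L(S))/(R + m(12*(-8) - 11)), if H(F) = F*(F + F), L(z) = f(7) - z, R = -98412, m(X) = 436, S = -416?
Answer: -496431/97976 ≈ -5.0669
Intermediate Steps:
L(z) = 7 - z
H(F) = 2*F**2 (H(F) = F*(2*F) = 2*F**2)
(H(-498) + L(S))/(R + m(12*(-8) - 11)) = (2*(-498)**2 + (7 - 1*(-416)))/(-98412 + 436) = (2*248004 + (7 + 416))/(-97976) = (496008 + 423)*(-1/97976) = 496431*(-1/97976) = -496431/97976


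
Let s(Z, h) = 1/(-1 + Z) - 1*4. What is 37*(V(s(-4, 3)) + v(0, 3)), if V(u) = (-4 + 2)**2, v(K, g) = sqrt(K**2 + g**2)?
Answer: 259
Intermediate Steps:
s(Z, h) = -4 + 1/(-1 + Z) (s(Z, h) = 1/(-1 + Z) - 4 = -4 + 1/(-1 + Z))
V(u) = 4 (V(u) = (-2)**2 = 4)
37*(V(s(-4, 3)) + v(0, 3)) = 37*(4 + sqrt(0**2 + 3**2)) = 37*(4 + sqrt(0 + 9)) = 37*(4 + sqrt(9)) = 37*(4 + 3) = 37*7 = 259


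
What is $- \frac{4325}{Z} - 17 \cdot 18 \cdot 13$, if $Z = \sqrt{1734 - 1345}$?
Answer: $-3978 - \frac{4325 \sqrt{389}}{389} \approx -4197.3$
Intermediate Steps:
$Z = \sqrt{389} \approx 19.723$
$- \frac{4325}{Z} - 17 \cdot 18 \cdot 13 = - \frac{4325}{\sqrt{389}} - 17 \cdot 18 \cdot 13 = - 4325 \frac{\sqrt{389}}{389} - 306 \cdot 13 = - \frac{4325 \sqrt{389}}{389} - 3978 = -3978 - \frac{4325 \sqrt{389}}{389}$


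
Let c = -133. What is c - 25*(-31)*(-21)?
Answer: -16408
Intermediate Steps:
c - 25*(-31)*(-21) = -133 - 25*(-31)*(-21) = -133 + 775*(-21) = -133 - 16275 = -16408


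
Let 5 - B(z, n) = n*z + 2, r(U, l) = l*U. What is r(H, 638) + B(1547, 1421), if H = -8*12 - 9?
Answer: -2265274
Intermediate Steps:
H = -105 (H = -96 - 9 = -105)
r(U, l) = U*l
B(z, n) = 3 - n*z (B(z, n) = 5 - (n*z + 2) = 5 - (2 + n*z) = 5 + (-2 - n*z) = 3 - n*z)
r(H, 638) + B(1547, 1421) = -105*638 + (3 - 1*1421*1547) = -66990 + (3 - 2198287) = -66990 - 2198284 = -2265274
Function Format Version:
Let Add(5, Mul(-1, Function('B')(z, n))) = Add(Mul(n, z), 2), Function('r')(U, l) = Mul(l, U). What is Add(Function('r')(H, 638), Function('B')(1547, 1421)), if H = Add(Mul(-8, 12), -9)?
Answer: -2265274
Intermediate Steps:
H = -105 (H = Add(-96, -9) = -105)
Function('r')(U, l) = Mul(U, l)
Function('B')(z, n) = Add(3, Mul(-1, n, z)) (Function('B')(z, n) = Add(5, Mul(-1, Add(Mul(n, z), 2))) = Add(5, Mul(-1, Add(2, Mul(n, z)))) = Add(5, Add(-2, Mul(-1, n, z))) = Add(3, Mul(-1, n, z)))
Add(Function('r')(H, 638), Function('B')(1547, 1421)) = Add(Mul(-105, 638), Add(3, Mul(-1, 1421, 1547))) = Add(-66990, Add(3, -2198287)) = Add(-66990, -2198284) = -2265274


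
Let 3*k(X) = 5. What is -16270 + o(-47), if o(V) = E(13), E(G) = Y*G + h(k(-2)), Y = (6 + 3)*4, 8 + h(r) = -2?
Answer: -15812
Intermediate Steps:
k(X) = 5/3 (k(X) = (⅓)*5 = 5/3)
h(r) = -10 (h(r) = -8 - 2 = -10)
Y = 36 (Y = 9*4 = 36)
E(G) = -10 + 36*G (E(G) = 36*G - 10 = -10 + 36*G)
o(V) = 458 (o(V) = -10 + 36*13 = -10 + 468 = 458)
-16270 + o(-47) = -16270 + 458 = -15812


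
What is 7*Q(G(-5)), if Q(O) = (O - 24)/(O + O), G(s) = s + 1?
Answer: 49/2 ≈ 24.500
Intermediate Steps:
G(s) = 1 + s
Q(O) = (-24 + O)/(2*O) (Q(O) = (-24 + O)/((2*O)) = (-24 + O)*(1/(2*O)) = (-24 + O)/(2*O))
7*Q(G(-5)) = 7*((-24 + (1 - 5))/(2*(1 - 5))) = 7*((½)*(-24 - 4)/(-4)) = 7*((½)*(-¼)*(-28)) = 7*(7/2) = 49/2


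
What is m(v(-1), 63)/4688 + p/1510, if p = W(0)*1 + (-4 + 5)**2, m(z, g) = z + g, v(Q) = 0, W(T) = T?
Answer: 49909/3539440 ≈ 0.014101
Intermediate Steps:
m(z, g) = g + z
p = 1 (p = 0*1 + (-4 + 5)**2 = 0 + 1**2 = 0 + 1 = 1)
m(v(-1), 63)/4688 + p/1510 = (63 + 0)/4688 + 1/1510 = 63*(1/4688) + 1*(1/1510) = 63/4688 + 1/1510 = 49909/3539440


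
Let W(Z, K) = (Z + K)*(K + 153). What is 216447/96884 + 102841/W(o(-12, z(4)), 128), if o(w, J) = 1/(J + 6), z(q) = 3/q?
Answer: 59932655151/11774554730 ≈ 5.0900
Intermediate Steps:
o(w, J) = 1/(6 + J)
W(Z, K) = (153 + K)*(K + Z) (W(Z, K) = (K + Z)*(153 + K) = (153 + K)*(K + Z))
216447/96884 + 102841/W(o(-12, z(4)), 128) = 216447/96884 + 102841/(128² + 153*128 + 153/(6 + 3/4) + 128/(6 + 3/4)) = 216447*(1/96884) + 102841/(16384 + 19584 + 153/(6 + 3*(¼)) + 128/(6 + 3*(¼))) = 216447/96884 + 102841/(16384 + 19584 + 153/(6 + ¾) + 128/(6 + ¾)) = 216447/96884 + 102841/(16384 + 19584 + 153/(27/4) + 128/(27/4)) = 216447/96884 + 102841/(16384 + 19584 + 153*(4/27) + 128*(4/27)) = 216447/96884 + 102841/(16384 + 19584 + 68/3 + 512/27) = 216447/96884 + 102841/(972260/27) = 216447/96884 + 102841*(27/972260) = 216447/96884 + 2776707/972260 = 59932655151/11774554730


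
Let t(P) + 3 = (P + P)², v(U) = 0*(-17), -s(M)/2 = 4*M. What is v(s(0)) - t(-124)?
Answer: -61501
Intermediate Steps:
s(M) = -8*M
v(U) = 0
t(P) = -3 + 4*P² (t(P) = -3 + (P + P)² = -3 + (2*P)² = -3 + 4*P²)
v(s(0)) - t(-124) = 0 - (-3 + 4*(-124)²) = 0 - (-3 + 4*15376) = 0 - (-3 + 61504) = 0 - 1*61501 = 0 - 61501 = -61501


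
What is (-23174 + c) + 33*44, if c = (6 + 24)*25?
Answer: -20972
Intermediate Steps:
c = 750 (c = 30*25 = 750)
(-23174 + c) + 33*44 = (-23174 + 750) + 33*44 = -22424 + 1452 = -20972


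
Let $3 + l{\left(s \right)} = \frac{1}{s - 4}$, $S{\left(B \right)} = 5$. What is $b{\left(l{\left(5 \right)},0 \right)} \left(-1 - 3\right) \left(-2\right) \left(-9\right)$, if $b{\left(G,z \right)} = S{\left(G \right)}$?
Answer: $-360$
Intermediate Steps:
$l{\left(s \right)} = -3 + \frac{1}{-4 + s}$ ($l{\left(s \right)} = -3 + \frac{1}{s - 4} = -3 + \frac{1}{-4 + s}$)
$b{\left(G,z \right)} = 5$
$b{\left(l{\left(5 \right)},0 \right)} \left(-1 - 3\right) \left(-2\right) \left(-9\right) = 5 \left(-1 - 3\right) \left(-2\right) \left(-9\right) = 5 \left(\left(-4\right) \left(-2\right)\right) \left(-9\right) = 5 \cdot 8 \left(-9\right) = 40 \left(-9\right) = -360$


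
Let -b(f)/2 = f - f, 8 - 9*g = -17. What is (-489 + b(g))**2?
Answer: 239121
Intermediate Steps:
g = 25/9 (g = 8/9 - 1/9*(-17) = 8/9 + 17/9 = 25/9 ≈ 2.7778)
b(f) = 0 (b(f) = -2*(f - f) = -2*0 = 0)
(-489 + b(g))**2 = (-489 + 0)**2 = (-489)**2 = 239121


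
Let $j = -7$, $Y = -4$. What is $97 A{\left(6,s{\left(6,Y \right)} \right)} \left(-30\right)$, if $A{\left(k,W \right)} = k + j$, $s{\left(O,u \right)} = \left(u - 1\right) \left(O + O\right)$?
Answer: $2910$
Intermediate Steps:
$s{\left(O,u \right)} = 2 O \left(-1 + u\right)$ ($s{\left(O,u \right)} = \left(-1 + u\right) 2 O = 2 O \left(-1 + u\right)$)
$A{\left(k,W \right)} = -7 + k$ ($A{\left(k,W \right)} = k - 7 = -7 + k$)
$97 A{\left(6,s{\left(6,Y \right)} \right)} \left(-30\right) = 97 \left(-7 + 6\right) \left(-30\right) = 97 \left(-1\right) \left(-30\right) = \left(-97\right) \left(-30\right) = 2910$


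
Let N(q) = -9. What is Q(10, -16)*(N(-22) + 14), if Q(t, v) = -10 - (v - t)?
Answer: 80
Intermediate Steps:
Q(t, v) = -10 + t - v (Q(t, v) = -10 + (t - v) = -10 + t - v)
Q(10, -16)*(N(-22) + 14) = (-10 + 10 - 1*(-16))*(-9 + 14) = (-10 + 10 + 16)*5 = 16*5 = 80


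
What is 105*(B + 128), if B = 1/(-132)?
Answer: 591325/44 ≈ 13439.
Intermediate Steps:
B = -1/132 ≈ -0.0075758
105*(B + 128) = 105*(-1/132 + 128) = 105*(16895/132) = 591325/44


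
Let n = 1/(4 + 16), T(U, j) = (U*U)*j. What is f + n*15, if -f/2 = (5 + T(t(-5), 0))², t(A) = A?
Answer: -197/4 ≈ -49.250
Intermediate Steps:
T(U, j) = j*U² (T(U, j) = U²*j = j*U²)
n = 1/20 ≈ 0.050000
f = -50 (f = -2*(5 + 0*(-5)²)² = -2*(5 + 0*25)² = -2*(5 + 0)² = -2*5² = -2*25 = -50)
f + n*15 = -50 + (1/20)*15 = -50 + ¾ = -197/4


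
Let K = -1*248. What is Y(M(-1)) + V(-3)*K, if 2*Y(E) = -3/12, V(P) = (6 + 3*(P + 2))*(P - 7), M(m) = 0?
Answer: 59519/8 ≈ 7439.9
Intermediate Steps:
V(P) = (-7 + P)*(12 + 3*P) (V(P) = (6 + 3*(2 + P))*(-7 + P) = (6 + (6 + 3*P))*(-7 + P) = (12 + 3*P)*(-7 + P) = (-7 + P)*(12 + 3*P))
K = -248
Y(E) = -⅛ (Y(E) = (-3/12)/2 = (-3*1/12)/2 = (½)*(-¼) = -⅛)
Y(M(-1)) + V(-3)*K = -⅛ + (-84 - 9*(-3) + 3*(-3)²)*(-248) = -⅛ + (-84 + 27 + 3*9)*(-248) = -⅛ + (-84 + 27 + 27)*(-248) = -⅛ - 30*(-248) = -⅛ + 7440 = 59519/8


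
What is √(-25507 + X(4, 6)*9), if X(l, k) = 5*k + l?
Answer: I*√25201 ≈ 158.75*I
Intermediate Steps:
X(l, k) = l + 5*k
√(-25507 + X(4, 6)*9) = √(-25507 + (4 + 5*6)*9) = √(-25507 + (4 + 30)*9) = √(-25507 + 34*9) = √(-25507 + 306) = √(-25201) = I*√25201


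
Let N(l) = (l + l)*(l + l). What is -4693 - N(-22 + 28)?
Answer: -4837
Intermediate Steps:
N(l) = 4*l**2 (N(l) = (2*l)*(2*l) = 4*l**2)
-4693 - N(-22 + 28) = -4693 - 4*(-22 + 28)**2 = -4693 - 4*6**2 = -4693 - 4*36 = -4693 - 1*144 = -4693 - 144 = -4837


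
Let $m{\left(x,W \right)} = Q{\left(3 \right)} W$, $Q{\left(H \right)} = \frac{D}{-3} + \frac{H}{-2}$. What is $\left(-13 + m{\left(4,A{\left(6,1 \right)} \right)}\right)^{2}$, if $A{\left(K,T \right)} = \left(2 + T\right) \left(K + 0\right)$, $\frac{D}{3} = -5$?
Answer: $2500$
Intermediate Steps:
$D = -15$ ($D = 3 \left(-5\right) = -15$)
$A{\left(K,T \right)} = K \left(2 + T\right)$ ($A{\left(K,T \right)} = \left(2 + T\right) K = K \left(2 + T\right)$)
$Q{\left(H \right)} = 5 - \frac{H}{2}$ ($Q{\left(H \right)} = - \frac{15}{-3} + \frac{H}{-2} = \left(-15\right) \left(- \frac{1}{3}\right) + H \left(- \frac{1}{2}\right) = 5 - \frac{H}{2}$)
$m{\left(x,W \right)} = \frac{7 W}{2}$ ($m{\left(x,W \right)} = \left(5 - \frac{3}{2}\right) W = \frac{7 W}{2}$)
$\left(-13 + m{\left(4,A{\left(6,1 \right)} \right)}\right)^{2} = \left(-13 + \frac{7 \cdot 6 \left(2 + 1\right)}{2}\right)^{2} = \left(-13 + \frac{7 \cdot 6 \cdot 3}{2}\right)^{2} = \left(-13 + \frac{7}{2} \cdot 18\right)^{2} = \left(-13 + 63\right)^{2} = 50^{2} = 2500$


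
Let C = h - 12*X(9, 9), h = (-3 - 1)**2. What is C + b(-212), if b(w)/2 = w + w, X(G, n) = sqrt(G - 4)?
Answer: -832 - 12*sqrt(5) ≈ -858.83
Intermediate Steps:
X(G, n) = sqrt(-4 + G)
b(w) = 4*w (b(w) = 2*(w + w) = 2*(2*w) = 4*w)
h = 16 (h = (-4)**2 = 16)
C = 16 - 12*sqrt(5) (C = 16 - 12*sqrt(-4 + 9) = 16 - 12*sqrt(5) ≈ -10.833)
C + b(-212) = (16 - 12*sqrt(5)) + 4*(-212) = (16 - 12*sqrt(5)) - 848 = -832 - 12*sqrt(5)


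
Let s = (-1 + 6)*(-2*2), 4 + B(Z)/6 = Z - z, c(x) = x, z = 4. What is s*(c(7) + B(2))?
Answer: 580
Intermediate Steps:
B(Z) = -48 + 6*Z (B(Z) = -24 + 6*(Z - 1*4) = -24 + 6*(Z - 4) = -24 + 6*(-4 + Z) = -24 + (-24 + 6*Z) = -48 + 6*Z)
s = -20 (s = 5*(-4) = -20)
s*(c(7) + B(2)) = -20*(7 + (-48 + 6*2)) = -20*(7 + (-48 + 12)) = -20*(7 - 36) = -20*(-29) = 580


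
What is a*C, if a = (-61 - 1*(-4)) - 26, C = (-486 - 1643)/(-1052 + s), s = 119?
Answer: -176707/933 ≈ -189.40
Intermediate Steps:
C = 2129/933 (C = (-486 - 1643)/(-1052 + 119) = -2129/(-933) = -2129*(-1/933) = 2129/933 ≈ 2.2819)
a = -83 (a = (-61 + 4) - 26 = -57 - 26 = -83)
a*C = -83*2129/933 = -176707/933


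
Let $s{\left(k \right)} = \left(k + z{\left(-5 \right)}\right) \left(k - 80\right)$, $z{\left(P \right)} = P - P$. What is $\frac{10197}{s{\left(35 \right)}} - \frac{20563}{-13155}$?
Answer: $- \frac{2261218}{460425} \approx -4.9112$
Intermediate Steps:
$z{\left(P \right)} = 0$
$s{\left(k \right)} = k \left(-80 + k\right)$ ($s{\left(k \right)} = \left(k + 0\right) \left(k - 80\right) = k \left(-80 + k\right)$)
$\frac{10197}{s{\left(35 \right)}} - \frac{20563}{-13155} = \frac{10197}{35 \left(-80 + 35\right)} - \frac{20563}{-13155} = \frac{10197}{35 \left(-45\right)} - - \frac{20563}{13155} = \frac{10197}{-1575} + \frac{20563}{13155} = 10197 \left(- \frac{1}{1575}\right) + \frac{20563}{13155} = - \frac{1133}{175} + \frac{20563}{13155} = - \frac{2261218}{460425}$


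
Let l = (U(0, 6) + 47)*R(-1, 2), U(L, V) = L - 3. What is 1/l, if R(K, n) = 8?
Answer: 1/352 ≈ 0.0028409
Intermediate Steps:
U(L, V) = -3 + L
l = 352 (l = ((-3 + 0) + 47)*8 = (-3 + 47)*8 = 44*8 = 352)
1/l = 1/352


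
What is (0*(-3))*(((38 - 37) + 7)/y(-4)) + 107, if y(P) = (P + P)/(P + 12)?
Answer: 107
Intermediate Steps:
y(P) = 2*P/(12 + P) (y(P) = (2*P)/(12 + P) = 2*P/(12 + P))
(0*(-3))*(((38 - 37) + 7)/y(-4)) + 107 = (0*(-3))*(((38 - 37) + 7)/((2*(-4)/(12 - 4)))) + 107 = 0*((1 + 7)/((2*(-4)/8))) + 107 = 0*(8/((2*(-4)*(⅛)))) + 107 = 0*(8/(-1)) + 107 = 0*(8*(-1)) + 107 = 0*(-8) + 107 = 0 + 107 = 107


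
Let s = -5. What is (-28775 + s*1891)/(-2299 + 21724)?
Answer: -7646/3885 ≈ -1.9681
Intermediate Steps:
(-28775 + s*1891)/(-2299 + 21724) = (-28775 - 5*1891)/(-2299 + 21724) = (-28775 - 9455)/19425 = -38230*1/19425 = -7646/3885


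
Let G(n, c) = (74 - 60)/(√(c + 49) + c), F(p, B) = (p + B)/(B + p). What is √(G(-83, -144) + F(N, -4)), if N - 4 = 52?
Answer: √((130 - I*√95)/(144 - I*√95)) ≈ 0.95039 - 0.003446*I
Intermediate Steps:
N = 56 (N = 4 + 52 = 56)
F(p, B) = 1 (F(p, B) = (B + p)/(B + p) = 1)
G(n, c) = 14/(c + √(49 + c)) (G(n, c) = 14/(√(49 + c) + c) = 14/(c + √(49 + c)))
√(G(-83, -144) + F(N, -4)) = √(14/(-144 + √(49 - 144)) + 1) = √(14/(-144 + √(-95)) + 1) = √(14/(-144 + I*√95) + 1) = √(1 + 14/(-144 + I*√95))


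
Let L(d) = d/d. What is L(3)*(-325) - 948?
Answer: -1273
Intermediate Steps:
L(d) = 1
L(3)*(-325) - 948 = 1*(-325) - 948 = -325 - 948 = -1273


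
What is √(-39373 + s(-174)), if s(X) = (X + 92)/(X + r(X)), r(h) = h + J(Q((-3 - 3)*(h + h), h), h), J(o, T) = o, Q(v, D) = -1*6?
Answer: 2*I*√308377365/177 ≈ 198.43*I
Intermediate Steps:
Q(v, D) = -6
r(h) = -6 + h (r(h) = h - 6 = -6 + h)
s(X) = (92 + X)/(-6 + 2*X) (s(X) = (X + 92)/(X + (-6 + X)) = (92 + X)/(-6 + 2*X))
√(-39373 + s(-174)) = √(-39373 + (92 - 174)/(2*(-3 - 174))) = √(-39373 + (½)*(-82)/(-177)) = √(-39373 + (½)*(-1/177)*(-82)) = √(-39373 + 41/177) = √(-6968980/177) = 2*I*√308377365/177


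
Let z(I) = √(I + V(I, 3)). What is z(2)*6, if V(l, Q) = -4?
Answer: 6*I*√2 ≈ 8.4853*I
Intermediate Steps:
z(I) = √(-4 + I) (z(I) = √(I - 4) = √(-4 + I))
z(2)*6 = √(-4 + 2)*6 = √(-2)*6 = (I*√2)*6 = 6*I*√2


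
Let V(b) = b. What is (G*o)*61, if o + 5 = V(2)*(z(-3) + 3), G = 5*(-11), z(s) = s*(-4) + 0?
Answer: -83875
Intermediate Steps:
z(s) = -4*s (z(s) = -4*s + 0 = -4*s)
G = -55
o = 25 (o = -5 + 2*(-4*(-3) + 3) = -5 + 2*(12 + 3) = -5 + 2*15 = -5 + 30 = 25)
(G*o)*61 = -55*25*61 = -1375*61 = -83875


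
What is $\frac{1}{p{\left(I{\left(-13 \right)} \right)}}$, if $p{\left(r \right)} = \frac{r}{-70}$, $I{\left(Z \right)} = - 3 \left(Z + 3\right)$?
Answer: $- \frac{7}{3} \approx -2.3333$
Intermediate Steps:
$I{\left(Z \right)} = -9 - 3 Z$ ($I{\left(Z \right)} = - 3 \left(3 + Z\right) = -9 - 3 Z$)
$p{\left(r \right)} = - \frac{r}{70}$ ($p{\left(r \right)} = r \left(- \frac{1}{70}\right) = - \frac{r}{70}$)
$\frac{1}{p{\left(I{\left(-13 \right)} \right)}} = \frac{1}{\left(- \frac{1}{70}\right) \left(-9 - -39\right)} = \frac{1}{\left(- \frac{1}{70}\right) \left(-9 + 39\right)} = \frac{1}{\left(- \frac{1}{70}\right) 30} = \frac{1}{- \frac{3}{7}} = - \frac{7}{3}$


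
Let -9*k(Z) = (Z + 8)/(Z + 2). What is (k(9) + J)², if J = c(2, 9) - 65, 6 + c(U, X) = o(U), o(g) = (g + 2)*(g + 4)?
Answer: 21808900/9801 ≈ 2225.2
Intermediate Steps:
o(g) = (2 + g)*(4 + g)
c(U, X) = 2 + U² + 6*U (c(U, X) = -6 + (8 + U² + 6*U) = 2 + U² + 6*U)
k(Z) = -(8 + Z)/(9*(2 + Z)) (k(Z) = -(Z + 8)/(9*(Z + 2)) = -(8 + Z)/(9*(2 + Z)))
J = -47 (J = (2 + 2² + 6*2) - 65 = (2 + 4 + 12) - 65 = 18 - 65 = -47)
(k(9) + J)² = ((-8 - 1*9)/(9*(2 + 9)) - 47)² = ((⅑)*(-8 - 9)/11 - 47)² = ((⅑)*(1/11)*(-17) - 47)² = (-17/99 - 47)² = (-4670/99)² = 21808900/9801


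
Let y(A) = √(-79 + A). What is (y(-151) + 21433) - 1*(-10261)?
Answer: 31694 + I*√230 ≈ 31694.0 + 15.166*I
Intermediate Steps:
(y(-151) + 21433) - 1*(-10261) = (√(-79 - 151) + 21433) - 1*(-10261) = (√(-230) + 21433) + 10261 = (I*√230 + 21433) + 10261 = (21433 + I*√230) + 10261 = 31694 + I*√230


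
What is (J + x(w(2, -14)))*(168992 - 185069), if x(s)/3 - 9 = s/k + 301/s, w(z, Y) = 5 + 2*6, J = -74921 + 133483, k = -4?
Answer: -64095735369/68 ≈ -9.4258e+8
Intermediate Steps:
J = 58562
w(z, Y) = 17 (w(z, Y) = 5 + 12 = 17)
x(s) = 27 + 903/s - 3*s/4 (x(s) = 27 + 3*(s/(-4) + 301/s) = 27 + 3*(s*(-¼) + 301/s) = 27 + 3*(-s/4 + 301/s) = 27 + 3*(301/s - s/4) = 27 + (903/s - 3*s/4) = 27 + 903/s - 3*s/4)
(J + x(w(2, -14)))*(168992 - 185069) = (58562 + (27 + 903/17 - ¾*17))*(168992 - 185069) = (58562 + (27 + 903*(1/17) - 51/4))*(-16077) = (58562 + (27 + 903/17 - 51/4))*(-16077) = (58562 + 4581/68)*(-16077) = (3986797/68)*(-16077) = -64095735369/68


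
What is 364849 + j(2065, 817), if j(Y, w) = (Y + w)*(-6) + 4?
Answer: 347561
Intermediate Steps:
j(Y, w) = 4 - 6*Y - 6*w (j(Y, w) = (-6*Y - 6*w) + 4 = 4 - 6*Y - 6*w)
364849 + j(2065, 817) = 364849 + (4 - 6*2065 - 6*817) = 364849 + (4 - 12390 - 4902) = 364849 - 17288 = 347561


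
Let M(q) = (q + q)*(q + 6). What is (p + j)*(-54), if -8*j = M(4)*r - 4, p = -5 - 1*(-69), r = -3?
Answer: -5103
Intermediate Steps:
M(q) = 2*q*(6 + q) (M(q) = (2*q)*(6 + q) = 2*q*(6 + q))
p = 64 (p = -5 + 69 = 64)
j = 61/2 (j = -((2*4*(6 + 4))*(-3) - 4)/8 = -((2*4*10)*(-3) - 4)/8 = -(80*(-3) - 4)/8 = -(-240 - 4)/8 = -⅛*(-244) = 61/2 ≈ 30.500)
(p + j)*(-54) = (64 + 61/2)*(-54) = (189/2)*(-54) = -5103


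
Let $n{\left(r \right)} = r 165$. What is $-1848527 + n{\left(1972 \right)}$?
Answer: $-1523147$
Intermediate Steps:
$n{\left(r \right)} = 165 r$
$-1848527 + n{\left(1972 \right)} = -1848527 + 165 \cdot 1972 = -1848527 + 325380 = -1523147$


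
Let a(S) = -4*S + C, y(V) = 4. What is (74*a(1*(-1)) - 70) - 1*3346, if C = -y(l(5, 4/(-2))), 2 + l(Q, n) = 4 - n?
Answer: -3416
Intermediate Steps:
l(Q, n) = 2 - n (l(Q, n) = -2 + (4 - n) = 2 - n)
C = -4 (C = -1*4 = -4)
a(S) = -4 - 4*S (a(S) = -4*S - 4 = -4 - 4*S)
(74*a(1*(-1)) - 70) - 1*3346 = (74*(-4 - 4*(-1)) - 70) - 1*3346 = (74*(-4 - 4*(-1)) - 70) - 3346 = (74*(-4 + 4) - 70) - 3346 = (74*0 - 70) - 3346 = (0 - 70) - 3346 = -70 - 3346 = -3416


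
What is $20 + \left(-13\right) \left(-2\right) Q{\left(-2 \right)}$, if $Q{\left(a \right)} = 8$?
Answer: $228$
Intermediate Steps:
$20 + \left(-13\right) \left(-2\right) Q{\left(-2 \right)} = 20 + \left(-13\right) \left(-2\right) 8 = 20 + 26 \cdot 8 = 20 + 208 = 228$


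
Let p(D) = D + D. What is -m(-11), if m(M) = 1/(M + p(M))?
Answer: 1/33 ≈ 0.030303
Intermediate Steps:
p(D) = 2*D
m(M) = 1/(3*M) (m(M) = 1/(M + 2*M) = 1/(3*M))
-m(-11) = -1/(3*(-11)) = -(-1)/(3*11) = -1*(-1/33) = 1/33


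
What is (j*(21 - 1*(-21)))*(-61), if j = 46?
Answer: -117852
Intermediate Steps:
(j*(21 - 1*(-21)))*(-61) = (46*(21 - 1*(-21)))*(-61) = (46*(21 + 21))*(-61) = (46*42)*(-61) = 1932*(-61) = -117852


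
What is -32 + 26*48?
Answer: 1216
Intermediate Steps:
-32 + 26*48 = -32 + 1248 = 1216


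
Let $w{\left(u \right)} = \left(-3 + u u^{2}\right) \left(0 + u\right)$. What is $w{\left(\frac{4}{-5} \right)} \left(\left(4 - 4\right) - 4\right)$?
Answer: $- \frac{7024}{625} \approx -11.238$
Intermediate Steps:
$w{\left(u \right)} = u \left(-3 + u^{3}\right)$ ($w{\left(u \right)} = \left(-3 + u^{3}\right) u = u \left(-3 + u^{3}\right)$)
$w{\left(\frac{4}{-5} \right)} \left(\left(4 - 4\right) - 4\right) = \frac{4}{-5} \left(-3 + \left(\frac{4}{-5}\right)^{3}\right) \left(\left(4 - 4\right) - 4\right) = 4 \left(- \frac{1}{5}\right) \left(-3 + \left(4 \left(- \frac{1}{5}\right)\right)^{3}\right) \left(0 - 4\right) = - \frac{4 \left(-3 + \left(- \frac{4}{5}\right)^{3}\right)}{5} \left(-4\right) = - \frac{4 \left(-3 - \frac{64}{125}\right)}{5} \left(-4\right) = \left(- \frac{4}{5}\right) \left(- \frac{439}{125}\right) \left(-4\right) = \frac{1756}{625} \left(-4\right) = - \frac{7024}{625}$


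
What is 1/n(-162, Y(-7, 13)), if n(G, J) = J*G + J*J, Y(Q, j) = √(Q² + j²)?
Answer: -1/26026 - 81*√218/2836834 ≈ -0.00046000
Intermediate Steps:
n(G, J) = J² + G*J (n(G, J) = G*J + J² = J² + G*J)
1/n(-162, Y(-7, 13)) = 1/(√((-7)² + 13²)*(-162 + √((-7)² + 13²))) = 1/(√(49 + 169)*(-162 + √(49 + 169))) = 1/(√218*(-162 + √218)) = √218/(218*(-162 + √218))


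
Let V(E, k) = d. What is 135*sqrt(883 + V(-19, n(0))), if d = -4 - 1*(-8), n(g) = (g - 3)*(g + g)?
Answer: 135*sqrt(887) ≈ 4020.6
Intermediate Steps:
n(g) = 2*g*(-3 + g) (n(g) = (-3 + g)*(2*g) = 2*g*(-3 + g))
d = 4 (d = -4 + 8 = 4)
V(E, k) = 4
135*sqrt(883 + V(-19, n(0))) = 135*sqrt(883 + 4) = 135*sqrt(887)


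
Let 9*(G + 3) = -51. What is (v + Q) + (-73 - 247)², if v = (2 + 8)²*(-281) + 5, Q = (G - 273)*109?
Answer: 130810/3 ≈ 43603.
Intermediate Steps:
G = -26/3 (G = -3 + (⅑)*(-51) = -3 - 17/3 = -26/3 ≈ -8.6667)
Q = -92105/3 (Q = (-26/3 - 273)*109 = -845/3*109 = -92105/3 ≈ -30702.)
v = -28095 (v = 10²*(-281) + 5 = 100*(-281) + 5 = -28100 + 5 = -28095)
(v + Q) + (-73 - 247)² = (-28095 - 92105/3) + (-73 - 247)² = -176390/3 + (-320)² = -176390/3 + 102400 = 130810/3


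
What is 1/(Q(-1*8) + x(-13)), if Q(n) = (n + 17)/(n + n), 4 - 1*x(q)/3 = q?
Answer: 16/807 ≈ 0.019827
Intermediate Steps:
x(q) = 12 - 3*q
Q(n) = (17 + n)/(2*n) (Q(n) = (17 + n)/((2*n)) = (17 + n)*(1/(2*n)) = (17 + n)/(2*n))
1/(Q(-1*8) + x(-13)) = 1/((17 - 1*8)/(2*((-1*8))) + (12 - 3*(-13))) = 1/((½)*(17 - 8)/(-8) + (12 + 39)) = 1/((½)*(-⅛)*9 + 51) = 1/(-9/16 + 51) = 1/(807/16) = 16/807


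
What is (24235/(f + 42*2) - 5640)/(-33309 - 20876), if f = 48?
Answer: 144049/1430484 ≈ 0.10070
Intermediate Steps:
(24235/(f + 42*2) - 5640)/(-33309 - 20876) = (24235/(48 + 42*2) - 5640)/(-33309 - 20876) = (24235/(48 + 84) - 5640)/(-54185) = (24235/132 - 5640)*(-1/54185) = -720245/132*(-1/54185) = 144049/1430484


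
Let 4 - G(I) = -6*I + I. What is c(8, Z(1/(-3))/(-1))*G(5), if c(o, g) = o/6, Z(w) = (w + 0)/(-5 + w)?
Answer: 116/3 ≈ 38.667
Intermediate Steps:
G(I) = 4 + 5*I (G(I) = 4 - (-6*I + I) = 4 - (-5)*I = 4 + 5*I)
Z(w) = w/(-5 + w)
c(o, g) = o/6 (c(o, g) = o*(1/6) = o/6)
c(8, Z(1/(-3))/(-1))*G(5) = ((1/6)*8)*(4 + 5*5) = 4*(4 + 25)/3 = (4/3)*29 = 116/3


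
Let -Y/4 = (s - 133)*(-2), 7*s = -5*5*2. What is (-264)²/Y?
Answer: -6776/109 ≈ -62.165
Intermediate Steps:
s = -50/7 (s = (-5*5*2)/7 = (-25*2)/7 = (⅐)*(-50) = -50/7 ≈ -7.1429)
Y = -7848/7 (Y = -4*(-50/7 - 133)*(-2) = -(-3924)*(-2)/7 = -4*1962/7 = -7848/7 ≈ -1121.1)
(-264)²/Y = (-264)²/(-7848/7) = 69696*(-7/7848) = -6776/109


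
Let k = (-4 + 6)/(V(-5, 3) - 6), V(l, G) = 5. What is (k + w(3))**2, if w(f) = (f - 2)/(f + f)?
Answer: 121/36 ≈ 3.3611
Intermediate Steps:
k = -2 (k = (-4 + 6)/(5 - 6) = 2/(-1) = 2*(-1) = -2)
w(f) = (-2 + f)/(2*f) (w(f) = (-2 + f)/((2*f)) = (-2 + f)*(1/(2*f)) = (-2 + f)/(2*f))
(k + w(3))**2 = (-2 + (1/2)*(-2 + 3)/3)**2 = (-2 + (1/2)*(1/3)*1)**2 = (-2 + 1/6)**2 = (-11/6)**2 = 121/36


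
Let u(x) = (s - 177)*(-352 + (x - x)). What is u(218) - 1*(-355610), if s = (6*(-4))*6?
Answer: 468602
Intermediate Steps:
s = -144 (s = -24*6 = -144)
u(x) = 112992 (u(x) = (-144 - 177)*(-352 + (x - x)) = -321*(-352 + 0) = -321*(-352) = 112992)
u(218) - 1*(-355610) = 112992 - 1*(-355610) = 112992 + 355610 = 468602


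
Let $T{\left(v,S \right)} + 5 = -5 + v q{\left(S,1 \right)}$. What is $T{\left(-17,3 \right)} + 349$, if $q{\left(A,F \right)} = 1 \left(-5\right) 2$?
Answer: $509$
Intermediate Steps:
$q{\left(A,F \right)} = -10$ ($q{\left(A,F \right)} = \left(-5\right) 2 = -10$)
$T{\left(v,S \right)} = -10 - 10 v$ ($T{\left(v,S \right)} = -5 + \left(-5 + v \left(-10\right)\right) = -5 - \left(5 + 10 v\right) = -10 - 10 v$)
$T{\left(-17,3 \right)} + 349 = \left(-10 - -170\right) + 349 = \left(-10 + 170\right) + 349 = 160 + 349 = 509$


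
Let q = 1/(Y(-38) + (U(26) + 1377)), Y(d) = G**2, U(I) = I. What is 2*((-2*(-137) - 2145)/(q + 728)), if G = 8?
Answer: -5489514/1067977 ≈ -5.1401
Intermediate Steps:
Y(d) = 64 (Y(d) = 8**2 = 64)
q = 1/1467 (q = 1/(64 + (26 + 1377)) = 1/(64 + 1403) = 1/1467 ≈ 0.00068166)
2*((-2*(-137) - 2145)/(q + 728)) = 2*((-2*(-137) - 2145)/(1/1467 + 728)) = 2*((274 - 2145)/(1067977/1467)) = 2*(-1871*1467/1067977) = 2*(-2744757/1067977) = -5489514/1067977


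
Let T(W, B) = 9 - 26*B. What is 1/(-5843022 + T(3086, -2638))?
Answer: -1/5774425 ≈ -1.7318e-7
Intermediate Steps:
1/(-5843022 + T(3086, -2638)) = 1/(-5843022 + (9 - 26*(-2638))) = 1/(-5843022 + (9 + 68588)) = 1/(-5843022 + 68597) = 1/(-5774425) = -1/5774425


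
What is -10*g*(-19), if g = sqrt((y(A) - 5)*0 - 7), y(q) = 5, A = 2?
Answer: 190*I*sqrt(7) ≈ 502.69*I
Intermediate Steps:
g = I*sqrt(7) (g = sqrt((5 - 5)*0 - 7) = sqrt(0*0 - 7) = sqrt(0 - 7) = sqrt(-7) = I*sqrt(7) ≈ 2.6458*I)
-10*g*(-19) = -10*I*sqrt(7)*(-19) = 190*I*sqrt(7)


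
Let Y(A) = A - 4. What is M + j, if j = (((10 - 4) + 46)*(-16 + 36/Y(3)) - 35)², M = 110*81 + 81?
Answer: 7511112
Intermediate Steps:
Y(A) = -4 + A
M = 8991 (M = 8910 + 81 = 8991)
j = 7502121 (j = (((10 - 4) + 46)*(-16 + 36/(-4 + 3)) - 35)² = ((6 + 46)*(-16 + 36/(-1)) - 35)² = (52*(-16 + 36*(-1)) - 35)² = (52*(-16 - 36) - 35)² = (52*(-52) - 35)² = (-2704 - 35)² = (-2739)² = 7502121)
M + j = 8991 + 7502121 = 7511112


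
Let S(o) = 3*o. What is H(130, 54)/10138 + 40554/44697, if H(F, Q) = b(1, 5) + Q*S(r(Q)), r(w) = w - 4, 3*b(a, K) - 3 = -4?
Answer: 773167253/453138186 ≈ 1.7063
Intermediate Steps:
b(a, K) = -1/3 (b(a, K) = 1 + (1/3)*(-4) = 1 - 4/3 = -1/3)
r(w) = -4 + w
H(F, Q) = -1/3 + Q*(-12 + 3*Q) (H(F, Q) = -1/3 + Q*(3*(-4 + Q)) = -1/3 + Q*(-12 + 3*Q))
H(130, 54)/10138 + 40554/44697 = (-1/3 + 3*54*(-4 + 54))/10138 + 40554/44697 = (-1/3 + 3*54*50)*(1/10138) + 40554*(1/44697) = (-1/3 + 8100)*(1/10138) + 13518/14899 = (24299/3)*(1/10138) + 13518/14899 = 24299/30414 + 13518/14899 = 773167253/453138186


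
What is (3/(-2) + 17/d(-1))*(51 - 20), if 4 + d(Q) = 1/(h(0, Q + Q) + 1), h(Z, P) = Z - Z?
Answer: -1333/6 ≈ -222.17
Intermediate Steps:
h(Z, P) = 0
d(Q) = -3 (d(Q) = -4 + 1/(0 + 1) = -4 + 1/1 = -4 + 1 = -3)
(3/(-2) + 17/d(-1))*(51 - 20) = (3/(-2) + 17/(-3))*(51 - 20) = (3*(-½) + 17*(-⅓))*31 = (-3/2 - 17/3)*31 = -43/6*31 = -1333/6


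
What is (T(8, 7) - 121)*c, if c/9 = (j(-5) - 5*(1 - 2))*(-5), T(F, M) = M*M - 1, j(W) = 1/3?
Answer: 17520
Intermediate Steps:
j(W) = ⅓
T(F, M) = -1 + M² (T(F, M) = M² - 1 = -1 + M²)
c = -240 (c = 9*((⅓ - 5*(1 - 2))*(-5)) = 9*((⅓ - 5*(-1))*(-5)) = 9*((⅓ + 5)*(-5)) = 9*((16/3)*(-5)) = 9*(-80/3) = -240)
(T(8, 7) - 121)*c = ((-1 + 7²) - 121)*(-240) = ((-1 + 49) - 121)*(-240) = (48 - 121)*(-240) = -73*(-240) = 17520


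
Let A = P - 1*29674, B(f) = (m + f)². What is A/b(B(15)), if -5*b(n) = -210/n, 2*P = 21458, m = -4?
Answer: -764115/14 ≈ -54580.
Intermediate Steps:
P = 10729 (P = (½)*21458 = 10729)
B(f) = (-4 + f)²
b(n) = 42/n (b(n) = -(-42)/n = 42/n)
A = -18945 (A = 10729 - 1*29674 = 10729 - 29674 = -18945)
A/b(B(15)) = -18945*(-4 + 15)²/42 = -18945/(42/(11²)) = -18945/(42/121) = -18945/(42*(1/121)) = -18945/42/121 = -18945*121/42 = -764115/14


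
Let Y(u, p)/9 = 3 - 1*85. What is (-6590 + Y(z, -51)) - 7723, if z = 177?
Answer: -15051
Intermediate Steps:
Y(u, p) = -738 (Y(u, p) = 9*(3 - 1*85) = 9*(3 - 85) = 9*(-82) = -738)
(-6590 + Y(z, -51)) - 7723 = (-6590 - 738) - 7723 = -7328 - 7723 = -15051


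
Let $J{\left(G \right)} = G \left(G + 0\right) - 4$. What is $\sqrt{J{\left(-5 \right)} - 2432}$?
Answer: $i \sqrt{2411} \approx 49.102 i$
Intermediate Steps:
$J{\left(G \right)} = -4 + G^{2}$ ($J{\left(G \right)} = G G - 4 = G^{2} - 4 = -4 + G^{2}$)
$\sqrt{J{\left(-5 \right)} - 2432} = \sqrt{\left(-4 + \left(-5\right)^{2}\right) - 2432} = \sqrt{\left(-4 + 25\right) - 2432} = \sqrt{21 - 2432} = \sqrt{-2411} = i \sqrt{2411}$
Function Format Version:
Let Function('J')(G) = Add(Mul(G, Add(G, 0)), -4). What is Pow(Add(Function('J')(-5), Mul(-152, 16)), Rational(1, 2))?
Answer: Mul(I, Pow(2411, Rational(1, 2))) ≈ Mul(49.102, I)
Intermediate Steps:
Function('J')(G) = Add(-4, Pow(G, 2)) (Function('J')(G) = Add(Mul(G, G), -4) = Add(Pow(G, 2), -4) = Add(-4, Pow(G, 2)))
Pow(Add(Function('J')(-5), Mul(-152, 16)), Rational(1, 2)) = Pow(Add(Add(-4, Pow(-5, 2)), Mul(-152, 16)), Rational(1, 2)) = Pow(Add(Add(-4, 25), -2432), Rational(1, 2)) = Pow(Add(21, -2432), Rational(1, 2)) = Pow(-2411, Rational(1, 2)) = Mul(I, Pow(2411, Rational(1, 2)))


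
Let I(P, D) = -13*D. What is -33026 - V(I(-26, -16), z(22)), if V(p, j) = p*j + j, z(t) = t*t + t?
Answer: -138780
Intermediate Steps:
z(t) = t + t² (z(t) = t² + t = t + t²)
V(p, j) = j + j*p (V(p, j) = j*p + j = j + j*p)
-33026 - V(I(-26, -16), z(22)) = -33026 - 22*(1 + 22)*(1 - 13*(-16)) = -33026 - 22*23*(1 + 208) = -33026 - 506*209 = -33026 - 1*105754 = -33026 - 105754 = -138780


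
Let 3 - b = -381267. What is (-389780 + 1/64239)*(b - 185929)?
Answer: -4891158422104879/64239 ≈ -7.6140e+10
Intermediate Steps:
b = 381270 (b = 3 - 1*(-381267) = 3 + 381267 = 381270)
(-389780 + 1/64239)*(b - 185929) = (-389780 + 1/64239)*(381270 - 185929) = (-389780 + 1/64239)*195341 = -25039077419/64239*195341 = -4891158422104879/64239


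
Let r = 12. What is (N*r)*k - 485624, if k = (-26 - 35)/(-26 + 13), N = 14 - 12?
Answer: -6311648/13 ≈ -4.8551e+5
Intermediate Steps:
N = 2
k = 61/13 (k = -61/(-13) = -61*(-1/13) = 61/13 ≈ 4.6923)
(N*r)*k - 485624 = (2*12)*(61/13) - 485624 = 24*(61/13) - 485624 = 1464/13 - 485624 = -6311648/13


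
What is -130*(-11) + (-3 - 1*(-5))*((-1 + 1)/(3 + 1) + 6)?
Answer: 1442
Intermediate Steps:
-130*(-11) + (-3 - 1*(-5))*((-1 + 1)/(3 + 1) + 6) = 1430 + (-3 + 5)*(0/4 + 6) = 1430 + 2*(0*(¼) + 6) = 1430 + 2*(0 + 6) = 1430 + 2*6 = 1430 + 12 = 1442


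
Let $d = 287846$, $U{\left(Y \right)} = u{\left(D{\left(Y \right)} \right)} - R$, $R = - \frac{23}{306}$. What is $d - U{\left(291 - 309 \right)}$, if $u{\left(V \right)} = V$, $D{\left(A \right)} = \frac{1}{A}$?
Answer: $\frac{14680145}{51} \approx 2.8785 \cdot 10^{5}$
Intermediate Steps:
$R = - \frac{23}{306}$ ($R = \left(-23\right) \frac{1}{306} = - \frac{23}{306} \approx -0.075163$)
$U{\left(Y \right)} = \frac{23}{306} + \frac{1}{Y}$ ($U{\left(Y \right)} = \frac{1}{Y} - - \frac{23}{306} = \frac{1}{Y} + \frac{23}{306} = \frac{23}{306} + \frac{1}{Y}$)
$d - U{\left(291 - 309 \right)} = 287846 - \left(\frac{23}{306} + \frac{1}{291 - 309}\right) = 287846 - \left(\frac{23}{306} + \frac{1}{-18}\right) = 287846 - \left(\frac{23}{306} - \frac{1}{18}\right) = 287846 - \frac{1}{51} = \frac{14680145}{51}$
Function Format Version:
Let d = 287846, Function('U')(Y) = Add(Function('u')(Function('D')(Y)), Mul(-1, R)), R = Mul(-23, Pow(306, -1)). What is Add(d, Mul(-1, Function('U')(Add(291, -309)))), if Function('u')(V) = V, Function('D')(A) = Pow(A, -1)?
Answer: Rational(14680145, 51) ≈ 2.8785e+5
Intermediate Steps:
R = Rational(-23, 306) (R = Mul(-23, Rational(1, 306)) = Rational(-23, 306) ≈ -0.075163)
Function('U')(Y) = Add(Rational(23, 306), Pow(Y, -1)) (Function('U')(Y) = Add(Pow(Y, -1), Mul(-1, Rational(-23, 306))) = Add(Pow(Y, -1), Rational(23, 306)) = Add(Rational(23, 306), Pow(Y, -1)))
Add(d, Mul(-1, Function('U')(Add(291, -309)))) = Add(287846, Mul(-1, Add(Rational(23, 306), Pow(Add(291, -309), -1)))) = Add(287846, Mul(-1, Add(Rational(23, 306), Pow(-18, -1)))) = Add(287846, Mul(-1, Add(Rational(23, 306), Rational(-1, 18)))) = Add(287846, Mul(-1, Rational(1, 51))) = Add(287846, Rational(-1, 51)) = Rational(14680145, 51)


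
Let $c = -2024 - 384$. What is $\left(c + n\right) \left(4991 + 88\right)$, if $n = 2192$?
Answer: $-1097064$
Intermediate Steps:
$c = -2408$ ($c = -2024 - 384 = -2408$)
$\left(c + n\right) \left(4991 + 88\right) = \left(-2408 + 2192\right) \left(4991 + 88\right) = \left(-216\right) 5079 = -1097064$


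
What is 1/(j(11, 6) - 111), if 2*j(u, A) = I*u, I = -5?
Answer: -2/277 ≈ -0.0072202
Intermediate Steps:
j(u, A) = -5*u/2 (j(u, A) = (-5*u)/2 = -5*u/2)
1/(j(11, 6) - 111) = 1/(-5/2*11 - 111) = 1/(-55/2 - 111) = 1/(-277/2) = -2/277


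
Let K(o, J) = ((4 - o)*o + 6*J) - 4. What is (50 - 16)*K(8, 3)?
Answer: -612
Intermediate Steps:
K(o, J) = -4 + 6*J + o*(4 - o) (K(o, J) = (o*(4 - o) + 6*J) - 4 = (6*J + o*(4 - o)) - 4 = -4 + 6*J + o*(4 - o))
(50 - 16)*K(8, 3) = (50 - 16)*(-4 - 1*8² + 4*8 + 6*3) = 34*(-4 - 1*64 + 32 + 18) = 34*(-4 - 64 + 32 + 18) = 34*(-18) = -612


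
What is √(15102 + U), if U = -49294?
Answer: 4*I*√2137 ≈ 184.91*I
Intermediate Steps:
√(15102 + U) = √(15102 - 49294) = √(-34192) = 4*I*√2137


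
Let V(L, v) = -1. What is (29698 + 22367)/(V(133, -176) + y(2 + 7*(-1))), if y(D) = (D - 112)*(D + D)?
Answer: 52065/1169 ≈ 44.538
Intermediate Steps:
y(D) = 2*D*(-112 + D) (y(D) = (-112 + D)*(2*D) = 2*D*(-112 + D))
(29698 + 22367)/(V(133, -176) + y(2 + 7*(-1))) = (29698 + 22367)/(-1 + 2*(2 + 7*(-1))*(-112 + (2 + 7*(-1)))) = 52065/(-1 + 2*(2 - 7)*(-112 + (2 - 7))) = 52065/(-1 + 2*(-5)*(-112 - 5)) = 52065/(-1 + 2*(-5)*(-117)) = 52065/(-1 + 1170) = 52065/1169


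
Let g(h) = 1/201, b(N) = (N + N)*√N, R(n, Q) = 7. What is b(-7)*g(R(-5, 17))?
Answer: -14*I*√7/201 ≈ -0.18428*I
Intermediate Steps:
b(N) = 2*N^(3/2) (b(N) = (2*N)*√N = 2*N^(3/2))
g(h) = 1/201
b(-7)*g(R(-5, 17)) = (2*(-7)^(3/2))*(1/201) = (2*(-7*I*√7))*(1/201) = -14*I*√7*(1/201) = -14*I*√7/201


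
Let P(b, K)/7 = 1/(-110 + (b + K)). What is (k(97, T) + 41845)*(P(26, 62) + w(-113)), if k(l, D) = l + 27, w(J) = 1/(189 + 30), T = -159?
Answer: -63415159/4818 ≈ -13162.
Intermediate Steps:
w(J) = 1/219
P(b, K) = 7/(-110 + K + b) (P(b, K) = 7/(-110 + (b + K)) = 7/(-110 + (K + b)) = 7/(-110 + K + b))
k(l, D) = 27 + l
(k(97, T) + 41845)*(P(26, 62) + w(-113)) = ((27 + 97) + 41845)*(7/(-110 + 62 + 26) + 1/219) = (124 + 41845)*(7/(-22) + 1/219) = 41969*(7*(-1/22) + 1/219) = 41969*(-7/22 + 1/219) = 41969*(-1511/4818) = -63415159/4818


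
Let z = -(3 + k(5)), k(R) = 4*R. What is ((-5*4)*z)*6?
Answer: 2760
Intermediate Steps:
z = -23 (z = -(3 + 4*5) = -(3 + 20) = -1*23 = -23)
((-5*4)*z)*6 = (-5*4*(-23))*6 = -20*(-23)*6 = 460*6 = 2760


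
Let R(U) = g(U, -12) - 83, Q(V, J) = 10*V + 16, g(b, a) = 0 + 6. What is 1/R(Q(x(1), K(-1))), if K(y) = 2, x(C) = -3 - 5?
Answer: -1/77 ≈ -0.012987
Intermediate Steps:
g(b, a) = 6
x(C) = -8
Q(V, J) = 16 + 10*V
R(U) = -77 (R(U) = 6 - 83 = -77)
1/R(Q(x(1), K(-1))) = 1/(-77) = -1/77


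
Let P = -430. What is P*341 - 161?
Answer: -146791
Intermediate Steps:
P*341 - 161 = -430*341 - 161 = -146630 - 161 = -146791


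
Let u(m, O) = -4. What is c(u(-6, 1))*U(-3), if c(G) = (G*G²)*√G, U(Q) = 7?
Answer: -896*I ≈ -896.0*I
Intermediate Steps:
c(G) = G^(7/2) (c(G) = G³*√G = G^(7/2))
c(u(-6, 1))*U(-3) = (-4)^(7/2)*7 = -128*I*7 = -896*I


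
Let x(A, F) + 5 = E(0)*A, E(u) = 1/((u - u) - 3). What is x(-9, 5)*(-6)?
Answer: 12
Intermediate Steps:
E(u) = -1/3 (E(u) = 1/(0 - 3) = 1/(-3) = -1/3)
x(A, F) = -5 - A/3
x(-9, 5)*(-6) = (-5 - 1/3*(-9))*(-6) = (-5 + 3)*(-6) = -2*(-6) = 12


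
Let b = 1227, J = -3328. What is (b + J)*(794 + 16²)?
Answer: -2206050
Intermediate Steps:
(b + J)*(794 + 16²) = (1227 - 3328)*(794 + 16²) = -2101*(794 + 256) = -2101*1050 = -2206050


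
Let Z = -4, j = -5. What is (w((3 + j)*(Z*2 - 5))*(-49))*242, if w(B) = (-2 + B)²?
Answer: -6830208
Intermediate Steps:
(w((3 + j)*(Z*2 - 5))*(-49))*242 = ((-2 + (3 - 5)*(-4*2 - 5))²*(-49))*242 = ((-2 - 2*(-8 - 5))²*(-49))*242 = ((-2 - 2*(-13))²*(-49))*242 = ((-2 + 26)²*(-49))*242 = (24²*(-49))*242 = (576*(-49))*242 = -28224*242 = -6830208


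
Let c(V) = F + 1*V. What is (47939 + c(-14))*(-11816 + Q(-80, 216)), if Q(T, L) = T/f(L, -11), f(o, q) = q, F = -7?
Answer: -6224356528/11 ≈ -5.6585e+8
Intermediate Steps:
Q(T, L) = -T/11 (Q(T, L) = T/(-11) = T*(-1/11) = -T/11)
c(V) = -7 + V (c(V) = -7 + 1*V = -7 + V)
(47939 + c(-14))*(-11816 + Q(-80, 216)) = (47939 + (-7 - 14))*(-11816 - 1/11*(-80)) = (47939 - 21)*(-11816 + 80/11) = 47918*(-129896/11) = -6224356528/11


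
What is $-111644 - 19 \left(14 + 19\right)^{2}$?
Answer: $-132335$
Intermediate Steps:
$-111644 - 19 \left(14 + 19\right)^{2} = -111644 - 19 \cdot 33^{2} = -111644 - 20691 = -132335$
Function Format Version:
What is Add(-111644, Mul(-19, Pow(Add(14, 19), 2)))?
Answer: -132335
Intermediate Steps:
Add(-111644, Mul(-19, Pow(Add(14, 19), 2))) = Add(-111644, Mul(-19, Pow(33, 2))) = Add(-111644, Mul(-19, 1089)) = Add(-111644, -20691) = -132335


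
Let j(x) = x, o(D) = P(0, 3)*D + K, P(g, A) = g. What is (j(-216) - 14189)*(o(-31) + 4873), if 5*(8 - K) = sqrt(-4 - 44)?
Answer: -70310805 + 11524*I*sqrt(3) ≈ -7.0311e+7 + 19960.0*I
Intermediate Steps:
K = 8 - 4*I*sqrt(3)/5 (K = 8 - sqrt(-4 - 44)/5 = 8 - 4*I*sqrt(3)/5 ≈ 8.0 - 1.3856*I)
o(D) = 8 - 4*I*sqrt(3)/5 (o(D) = 0*D + (8 - 4*I*sqrt(3)/5) = 0 + (8 - 4*I*sqrt(3)/5) = 8 - 4*I*sqrt(3)/5)
(j(-216) - 14189)*(o(-31) + 4873) = (-216 - 14189)*((8 - 4*I*sqrt(3)/5) + 4873) = -14405*(4881 - 4*I*sqrt(3)/5) = -70310805 + 11524*I*sqrt(3)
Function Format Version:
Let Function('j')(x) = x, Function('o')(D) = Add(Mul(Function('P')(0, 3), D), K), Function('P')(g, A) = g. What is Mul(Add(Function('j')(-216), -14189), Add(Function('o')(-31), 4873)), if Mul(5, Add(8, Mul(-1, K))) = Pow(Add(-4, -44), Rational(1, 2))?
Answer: Add(-70310805, Mul(11524, I, Pow(3, Rational(1, 2)))) ≈ Add(-7.0311e+7, Mul(19960., I))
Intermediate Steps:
K = Add(8, Mul(Rational(-4, 5), I, Pow(3, Rational(1, 2)))) (K = Add(8, Mul(Rational(-1, 5), Pow(Add(-4, -44), Rational(1, 2)))) = Add(8, Mul(Rational(-1, 5), Pow(-48, Rational(1, 2)))) = Add(8, Mul(Rational(-1, 5), Mul(4, I, Pow(3, Rational(1, 2))))) = Add(8, Mul(Rational(-4, 5), I, Pow(3, Rational(1, 2)))) ≈ Add(8.0000, Mul(-1.3856, I)))
Function('o')(D) = Add(8, Mul(Rational(-4, 5), I, Pow(3, Rational(1, 2)))) (Function('o')(D) = Add(Mul(0, D), Add(8, Mul(Rational(-4, 5), I, Pow(3, Rational(1, 2))))) = Add(0, Add(8, Mul(Rational(-4, 5), I, Pow(3, Rational(1, 2))))) = Add(8, Mul(Rational(-4, 5), I, Pow(3, Rational(1, 2)))))
Mul(Add(Function('j')(-216), -14189), Add(Function('o')(-31), 4873)) = Mul(Add(-216, -14189), Add(Add(8, Mul(Rational(-4, 5), I, Pow(3, Rational(1, 2)))), 4873)) = Mul(-14405, Add(4881, Mul(Rational(-4, 5), I, Pow(3, Rational(1, 2))))) = Add(-70310805, Mul(11524, I, Pow(3, Rational(1, 2))))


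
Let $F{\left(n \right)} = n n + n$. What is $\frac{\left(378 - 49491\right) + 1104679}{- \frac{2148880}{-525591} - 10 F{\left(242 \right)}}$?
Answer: $- \frac{277397994753}{154538447290} \approx -1.795$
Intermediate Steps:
$F{\left(n \right)} = n + n^{2}$ ($F{\left(n \right)} = n^{2} + n = n + n^{2}$)
$\frac{\left(378 - 49491\right) + 1104679}{- \frac{2148880}{-525591} - 10 F{\left(242 \right)}} = \frac{\left(378 - 49491\right) + 1104679}{- \frac{2148880}{-525591} - 10 \cdot 242 \left(1 + 242\right)} = \frac{\left(378 - 49491\right) + 1104679}{\left(-2148880\right) \left(- \frac{1}{525591}\right) - 10 \cdot 242 \cdot 243} = \frac{-49113 + 1104679}{\frac{2148880}{525591} - 588060} = \frac{1055566}{\frac{2148880}{525591} - 588060} = \frac{1055566}{- \frac{309076894580}{525591}} = 1055566 \left(- \frac{525591}{309076894580}\right) = - \frac{277397994753}{154538447290}$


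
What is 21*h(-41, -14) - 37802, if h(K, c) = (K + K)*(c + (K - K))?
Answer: -13694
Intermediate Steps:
h(K, c) = 2*K*c (h(K, c) = (2*K)*(c + 0) = (2*K)*c = 2*K*c)
21*h(-41, -14) - 37802 = 21*(2*(-41)*(-14)) - 37802 = 21*1148 - 37802 = 24108 - 37802 = -13694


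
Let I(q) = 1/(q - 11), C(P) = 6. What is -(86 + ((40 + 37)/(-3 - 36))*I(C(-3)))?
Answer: -16847/195 ≈ -86.395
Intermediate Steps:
I(q) = 1/(-11 + q)
-(86 + ((40 + 37)/(-3 - 36))*I(C(-3))) = -(86 + ((40 + 37)/(-3 - 36))/(-11 + 6)) = -(86 + (77/(-39))/(-5)) = -(86 + (77*(-1/39))*(-1/5)) = -(86 - 77/39*(-1/5)) = -(86 + 77/195) = -1*16847/195 = -16847/195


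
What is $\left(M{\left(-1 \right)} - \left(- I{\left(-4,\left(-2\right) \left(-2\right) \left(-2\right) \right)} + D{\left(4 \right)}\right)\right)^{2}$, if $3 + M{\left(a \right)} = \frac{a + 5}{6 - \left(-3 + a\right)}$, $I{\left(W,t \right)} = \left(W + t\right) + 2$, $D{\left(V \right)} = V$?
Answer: $\frac{6889}{25} \approx 275.56$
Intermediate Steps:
$I{\left(W,t \right)} = 2 + W + t$
$M{\left(a \right)} = -3 + \frac{5 + a}{9 - a}$ ($M{\left(a \right)} = -3 + \frac{a + 5}{6 - \left(-3 + a\right)} = -3 + \frac{5 + a}{9 - a}$)
$\left(M{\left(-1 \right)} - \left(- I{\left(-4,\left(-2\right) \left(-2\right) \left(-2\right) \right)} + D{\left(4 \right)}\right)\right)^{2} = \left(\frac{2 \left(11 - -2\right)}{-9 - 1} + \left(\left(2 - 4 + \left(-2\right) \left(-2\right) \left(-2\right)\right) - 4\right)\right)^{2} = \left(\frac{2 \left(11 + 2\right)}{-10} + \left(\left(2 - 4 + 4 \left(-2\right)\right) - 4\right)\right)^{2} = \left(2 \left(- \frac{1}{10}\right) 13 - 14\right)^{2} = \left(- \frac{13}{5} - 14\right)^{2} = \left(- \frac{83}{5}\right)^{2} = \frac{6889}{25}$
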